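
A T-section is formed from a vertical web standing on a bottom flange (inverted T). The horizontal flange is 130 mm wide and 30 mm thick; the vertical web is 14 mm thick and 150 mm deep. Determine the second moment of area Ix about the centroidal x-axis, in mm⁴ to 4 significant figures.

Ix ≈ 1.529 × 10⁷ mm⁴

Decompose the section into non-overlapping parts with the origin at the bottom-left of its bounding rectangle.
Flange: 130 × 30, A = 3 900 mm², y = 15 mm, Ī = 292 500 mm⁴.
Web: 14 × 150, A = 2 100 mm², y = 105 mm, Ī = 3 937 500 mm⁴.
Centroid: ȳ = ΣA·y / ΣA = 46.5 mm.
Transfer each piece to the centroidal x-axis using Ī + A·d² with d = y − 46.5:
  flange: d = -31.5 mm → contributes +4 162 275 mm⁴
  web: d = 58.5 mm → contributes +11 124 225 mm⁴
Total I = 15 286 500 mm⁴.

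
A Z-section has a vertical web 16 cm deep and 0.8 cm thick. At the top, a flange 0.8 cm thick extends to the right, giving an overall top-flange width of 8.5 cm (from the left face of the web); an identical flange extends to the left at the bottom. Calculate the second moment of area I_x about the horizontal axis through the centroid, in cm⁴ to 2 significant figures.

Decompose the section into non-overlapping parts with the origin at the bottom-left of its bounding rectangle.
Web: 0.8 × 16, A = 12.8 cm², y = 8 cm, Ī = 273.1 cm⁴.
Top flange (beyond web): 7.7 × 0.8, A = 6.16 cm², y = 15.6 cm, Ī = 0.3285 cm⁴.
Bottom flange (beyond web): 7.7 × 0.8, A = 6.16 cm², y = 0.4 cm, Ī = 0.3285 cm⁴.
Centroid: ȳ = ΣA·y / ΣA = 8 cm.
Transfer each piece to the horizontal axis through the centroid using Ī + A·d² with d = y − 8:
  web: d = 0 cm → contributes +273.1 cm⁴
  top flange (beyond web): d = 7.6 cm → contributes +356.1 cm⁴
  bottom flange (beyond web): d = -7.6 cm → contributes +356.1 cm⁴
Total I = 985.3 cm⁴.

I_x ≈ 990 cm⁴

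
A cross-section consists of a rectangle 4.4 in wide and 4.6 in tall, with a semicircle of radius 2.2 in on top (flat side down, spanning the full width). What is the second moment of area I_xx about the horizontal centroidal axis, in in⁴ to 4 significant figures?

Treat the section as a set of non-overlapping primitives; coordinates are from the bounding-box lower-left.
Rectangular body: 4.4 × 4.6, A = 20.24 in², y = 2.3 in, Ī = 35.6899 in⁴.
Semicircular cap: semicircle r = 2.2, A = 7.60265 in², y = 5.53371 in, Ī = 2.57112 in⁴.
Centroid: ȳ = ΣA·y / ΣA = 3.18299 in.
Transfer each piece to the horizontal centroidal axis using Ī + A·d² with d = y − 3.18299:
  rectangular body: d = -0.88299 in → contributes +51.4704 in⁴
  semicircular cap: d = 2.35072 in → contributes +44.5825 in⁴
Total I = 96.0529 in⁴.

I_xx ≈ 96.05 in⁴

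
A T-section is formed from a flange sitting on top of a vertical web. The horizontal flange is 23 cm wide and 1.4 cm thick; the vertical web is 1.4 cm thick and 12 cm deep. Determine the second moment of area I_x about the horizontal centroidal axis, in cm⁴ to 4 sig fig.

I_x ≈ 702.4 cm⁴

Decompose the section into non-overlapping parts with the origin at the bottom-left of its bounding rectangle.
Flange: 23 × 1.4, A = 32.2 cm², y = 12.7 cm, Ī = 5.25933 cm⁴.
Web: 1.4 × 12, A = 16.8 cm², y = 6 cm, Ī = 201.6 cm⁴.
Centroid: ȳ = ΣA·y / ΣA = 10.4029 cm.
Transfer each piece to the horizontal centroidal axis using Ī + A·d² with d = y − 10.4029:
  flange: d = 2.29714 cm → contributes +175.174 cm⁴
  web: d = -4.40286 cm → contributes +527.271 cm⁴
Total I = 702.445 cm⁴.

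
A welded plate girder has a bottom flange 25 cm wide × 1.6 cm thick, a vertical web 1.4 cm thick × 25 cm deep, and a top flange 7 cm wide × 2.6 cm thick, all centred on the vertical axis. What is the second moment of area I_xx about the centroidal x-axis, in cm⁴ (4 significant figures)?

I_xx ≈ 1.154 × 10⁴ cm⁴

Decompose the section into non-overlapping parts with the origin at the bottom-left of its bounding rectangle.
Bottom plate: 25 × 1.6, A = 40 cm², y = 0.8 cm, Ī = 8.53333 cm⁴.
Web plate: 1.4 × 25, A = 35 cm², y = 14.1 cm, Ī = 1822.92 cm⁴.
Top plate: 7 × 2.6, A = 18.2 cm², y = 27.9 cm, Ī = 10.2527 cm⁴.
Centroid: ȳ = ΣA·y / ΣA = 11.0867 cm.
Transfer each piece to the centroidal x-axis using Ī + A·d² with d = y − 11.0867:
  bottom plate: d = -10.2867 cm → contributes +4241.18 cm⁴
  web plate: d = 3.0133 cm → contributes +2140.72 cm⁴
  top plate: d = 16.8133 cm → contributes +5155.16 cm⁴
Total I = 11537.1 cm⁴.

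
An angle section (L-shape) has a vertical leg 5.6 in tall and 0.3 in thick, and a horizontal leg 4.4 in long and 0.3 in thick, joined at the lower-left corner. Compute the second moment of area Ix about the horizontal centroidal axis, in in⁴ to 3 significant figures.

Ix ≈ 9.39 in⁴

Break the section into simple shapes (no overlaps), measuring from the bottom-left corner of the bounding box.
Vertical leg: 0.3 × 5.6, A = 1.68 in², y = 2.8 in, Ī = 4.3904 in⁴.
Horizontal leg (remainder): 4.1 × 0.3, A = 1.23 in², y = 0.15 in, Ī = 0.009225 in⁴.
Centroid: ȳ = ΣA·y / ΣA = 1.6799 in.
Transfer each piece to the horizontal centroidal axis using Ī + A·d² with d = y − 1.6799:
  vertical leg: d = 1.1201 in → contributes +6.4982 in⁴
  horizontal leg (remainder): d = -1.5299 in → contributes +2.8881 in⁴
Total I = 9.3863 in⁴.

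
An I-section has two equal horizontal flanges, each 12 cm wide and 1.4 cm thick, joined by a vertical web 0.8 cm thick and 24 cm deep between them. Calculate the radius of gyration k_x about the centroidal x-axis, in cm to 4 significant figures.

k_x ≈ 10.96 cm

Split into non-overlapping primitives; take the origin at the lower-left of the bounding box.
Bottom flange: 12 × 1.4, A = 16.8 cm², y = 0.7 cm, Ī = 2.744 cm⁴.
Web: 0.8 × 24, A = 19.2 cm², y = 13.4 cm, Ī = 921.6 cm⁴.
Top flange: 12 × 1.4, A = 16.8 cm², y = 26.1 cm, Ī = 2.744 cm⁴.
By symmetry the centroid is at mid-height, ȳ = 13.4 cm.
Transfer each piece to the centroidal x-axis using Ī + A·d² with d = y − 13.4:
  bottom flange: d = -12.7 cm → contributes +2712.42 cm⁴
  web: d = 0 cm → contributes +921.6 cm⁴
  top flange: d = 12.7 cm → contributes +2712.42 cm⁴
Total I = 6346.43 cm⁴.
Radius of gyration: k = √(I/A) = √(6346.43 / 52.8) = 10.9635 cm.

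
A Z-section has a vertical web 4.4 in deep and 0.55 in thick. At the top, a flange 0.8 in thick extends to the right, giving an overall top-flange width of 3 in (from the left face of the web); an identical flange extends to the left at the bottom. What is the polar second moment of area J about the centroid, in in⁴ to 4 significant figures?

Treat the section as a set of non-overlapping primitives; coordinates are from the bounding-box lower-left.
Web: 0.55 × 4.4, A = 2.42 in², y = 2.2 in, Ī = 3.90427 in⁴.
Top flange (beyond web): 2.45 × 0.8, A = 1.96 in², y = 4 in, Ī = 0.104533 in⁴.
Bottom flange (beyond web): 2.45 × 0.8, A = 1.96 in², y = 0.4 in, Ī = 0.104533 in⁴.
Centroid: ȳ = ΣA·y / ΣA = 2.2 in.
Transfer each piece to the centroidal x-axis using Ī + A·d² with d = y − 2.2:
  web: d = 0 in → contributes +3.90427 in⁴
  top flange (beyond web): d = 1.8 in → contributes +6.45493 in⁴
  bottom flange (beyond web): d = -1.8 in → contributes +6.45493 in⁴
Total I = 16.8141 in⁴.
For the y-axis: x̄ = 2.725 in.
Repeating about the centroidal y-axis gives I_y = 10.8418 in⁴.
Polar second moment: J = I_x + I_y = 27.656 in⁴.

J ≈ 27.66 in⁴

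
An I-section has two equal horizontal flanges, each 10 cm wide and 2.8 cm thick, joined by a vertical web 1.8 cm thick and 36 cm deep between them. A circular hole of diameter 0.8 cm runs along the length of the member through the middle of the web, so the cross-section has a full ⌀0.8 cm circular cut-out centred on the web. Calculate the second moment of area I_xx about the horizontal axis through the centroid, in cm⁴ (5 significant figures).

Decompose the section into non-overlapping parts with the origin at the bottom-left of its bounding rectangle.
Bottom flange: 10 × 2.8, A = 28 cm², y = 1.4 cm, Ī = 18.29333 cm⁴.
Web: 1.8 × 36, A = 64.8 cm², y = 20.8 cm, Ī = 6998.4 cm⁴.
Top flange: 10 × 2.8, A = 28 cm², y = 40.2 cm, Ī = 18.29333 cm⁴.
Hole (subtracted): ⌀0.8, A = 0.5026548 cm², y = 20.8 cm, Ī = 0.02010619 cm⁴.
By symmetry the centroid is at mid-height, ȳ = 20.8 cm.
Transfer each piece to the horizontal axis through the centroid using Ī + A·d² with d = y − 20.8:
  bottom flange: d = -19.4 cm → contributes +10556.37 cm⁴
  web: d = 0 cm → contributes +6998.4 cm⁴
  top flange: d = 19.4 cm → contributes +10556.37 cm⁴
  hole: d = 0 cm → contributes −0.02010619 cm⁴
Total I = 28111.13 cm⁴.

I_xx ≈ 2.8111 × 10⁴ cm⁴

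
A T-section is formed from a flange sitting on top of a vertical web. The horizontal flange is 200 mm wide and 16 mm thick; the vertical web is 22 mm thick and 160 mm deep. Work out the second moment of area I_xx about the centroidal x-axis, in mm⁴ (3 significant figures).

I_xx ≈ 2.06 × 10⁷ mm⁴

Decompose the section into non-overlapping parts with the origin at the bottom-left of its bounding rectangle.
Flange: 200 × 16, A = 3 200 mm², y = 168 mm, Ī = 68 267 mm⁴.
Web: 22 × 160, A = 3 520 mm², y = 80 mm, Ī = 7 509 333 mm⁴.
Centroid: ȳ = ΣA·y / ΣA = 121.9 mm.
Transfer each piece to the centroidal x-axis using Ī + A·d² with d = y − 121.9:
  flange: d = 46.095 mm → contributes +6 867 534 mm⁴
  web: d = -41.905 mm → contributes +13 690 485 mm⁴
Total I = 20 558 019 mm⁴.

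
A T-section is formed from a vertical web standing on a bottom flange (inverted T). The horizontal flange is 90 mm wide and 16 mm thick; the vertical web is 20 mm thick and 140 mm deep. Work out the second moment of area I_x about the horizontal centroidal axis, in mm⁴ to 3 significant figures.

I_x ≈ 1.04 × 10⁷ mm⁴

Split into non-overlapping primitives; take the origin at the lower-left of the bounding box.
Flange: 90 × 16, A = 1 440 mm², y = 8 mm, Ī = 30 720 mm⁴.
Web: 20 × 140, A = 2 800 mm², y = 86 mm, Ī = 4 573 333 mm⁴.
Centroid: ȳ = ΣA·y / ΣA = 59.509 mm.
Transfer each piece to the horizontal centroidal axis using Ī + A·d² with d = y − 59.509:
  flange: d = -51.509 mm → contributes +3 851 359 mm⁴
  web: d = 26.491 mm → contributes +6 538 234 mm⁴
Total I = 10 389 593 mm⁴.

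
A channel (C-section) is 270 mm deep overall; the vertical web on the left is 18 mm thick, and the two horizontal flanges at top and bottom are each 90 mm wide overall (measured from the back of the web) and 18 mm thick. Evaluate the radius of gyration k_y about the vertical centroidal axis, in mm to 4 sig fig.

k_y ≈ 25.04 mm

Decompose the section into non-overlapping parts with the origin at the bottom-left of its bounding rectangle.
Web: 18 × 270, A = 4 860 mm², x = 9 mm, Ī = 131 220 mm⁴.
Top flange (beyond web): 72 × 18, A = 1 296 mm², x = 54 mm, Ī = 559 872 mm⁴.
Bottom flange (beyond web): 72 × 18, A = 1 296 mm², x = 54 mm, Ī = 559 872 mm⁴.
Centroid: x̄ = ΣA·x / ΣA = 24.6522 mm.
Transfer each piece to the vertical centroidal axis using Ī + A·d² with d = x − 24.6522:
  web: d = -15.6522 mm → contributes +1 321 874 mm⁴
  top flange (beyond web): d = 29.3478 mm → contributes +1 676 110 mm⁴
  bottom flange (beyond web): d = 29.3478 mm → contributes +1 676 110 mm⁴
Total I = 4 674 094 mm⁴.
Radius of gyration: k = √(I/A) = √(4 674 094 / 7 452) = 25.0445 mm.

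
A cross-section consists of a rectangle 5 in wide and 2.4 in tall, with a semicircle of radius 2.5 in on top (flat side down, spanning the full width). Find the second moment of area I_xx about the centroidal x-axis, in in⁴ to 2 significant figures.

I_xx ≈ 38 in⁴

Treat the section as a set of non-overlapping primitives; coordinates are from the bounding-box lower-left.
Rectangular body: 5 × 2.4, A = 12 in², y = 1.2 in, Ī = 5.76 in⁴.
Semicircular cap: semicircle r = 2.5, A = 9.817 in², y = 3.461 in, Ī = 4.287 in⁴.
Centroid: ȳ = ΣA·y / ΣA = 2.217 in.
Transfer each piece to the centroidal x-axis using Ī + A·d² with d = y − 2.217:
  rectangular body: d = -1.017 in → contributes +18.18 in⁴
  semicircular cap: d = 1.244 in → contributes +19.47 in⁴
Total I = 37.65 in⁴.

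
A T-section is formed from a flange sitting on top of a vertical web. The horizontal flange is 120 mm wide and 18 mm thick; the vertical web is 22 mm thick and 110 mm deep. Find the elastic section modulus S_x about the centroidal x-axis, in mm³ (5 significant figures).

Break the section into simple shapes (no overlaps), measuring from the bottom-left corner of the bounding box.
Flange: 120 × 18, A = 2 160 mm², y = 119 mm, Ī = 58 320 mm⁴.
Web: 22 × 110, A = 2 420 mm², y = 55 mm, Ī = 2 440 167 mm⁴.
Centroid: ȳ = ΣA·y / ΣA = 85.18341 mm.
Transfer each piece to the centroidal x-axis using Ī + A·d² with d = y − 85.18341:
  flange: d = 33.81659 mm → contributes +2 528 414 mm⁴
  web: d = -30.18341 mm → contributes +4 644 879 mm⁴
Total I = 7 173 293 mm⁴.
Extreme fibre distance c = 85.18341 mm; S = I/c = 84209.98 mm³.

S_x ≈ 8.4210 × 10⁴ mm³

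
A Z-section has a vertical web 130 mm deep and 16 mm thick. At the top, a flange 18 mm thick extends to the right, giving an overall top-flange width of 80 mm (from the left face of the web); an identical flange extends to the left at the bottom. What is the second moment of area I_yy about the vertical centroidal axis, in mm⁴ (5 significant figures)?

I_yy ≈ 4.5172 × 10⁶ mm⁴

Break the section into simple shapes (no overlaps), measuring from the bottom-left corner of the bounding box.
Web: 16 × 130, A = 2 080 mm², x = 72 mm, Ī = 44373.33 mm⁴.
Top flange (beyond web): 64 × 18, A = 1 152 mm², x = 112 mm, Ī = 393 216 mm⁴.
Bottom flange (beyond web): 64 × 18, A = 1 152 mm², x = 32 mm, Ī = 393 216 mm⁴.
Centroid: x̄ = ΣA·x / ΣA = 72 mm.
Transfer each piece to the vertical centroidal axis using Ī + A·d² with d = x − 72:
  web: d = 0 mm → contributes +44373.33 mm⁴
  top flange (beyond web): d = 40 mm → contributes +2 236 416 mm⁴
  bottom flange (beyond web): d = -40 mm → contributes +2 236 416 mm⁴
Total I = 4 517 205 mm⁴.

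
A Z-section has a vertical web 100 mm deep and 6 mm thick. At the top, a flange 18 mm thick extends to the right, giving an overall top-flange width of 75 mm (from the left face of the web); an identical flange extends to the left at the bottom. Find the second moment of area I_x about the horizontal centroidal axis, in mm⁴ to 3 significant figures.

I_x ≈ 4.74 × 10⁶ mm⁴

Treat the section as a set of non-overlapping primitives; coordinates are from the bounding-box lower-left.
Web: 6 × 100, A = 600 mm², y = 50 mm, Ī = 500 000 mm⁴.
Top flange (beyond web): 69 × 18, A = 1 242 mm², y = 91 mm, Ī = 33 534 mm⁴.
Bottom flange (beyond web): 69 × 18, A = 1 242 mm², y = 9 mm, Ī = 33 534 mm⁴.
Centroid: ȳ = ΣA·y / ΣA = 50 mm.
Transfer each piece to the horizontal centroidal axis using Ī + A·d² with d = y − 50:
  web: d = 0 mm → contributes +500 000 mm⁴
  top flange (beyond web): d = 41 mm → contributes +2 121 336 mm⁴
  bottom flange (beyond web): d = -41 mm → contributes +2 121 336 mm⁴
Total I = 4 742 672 mm⁴.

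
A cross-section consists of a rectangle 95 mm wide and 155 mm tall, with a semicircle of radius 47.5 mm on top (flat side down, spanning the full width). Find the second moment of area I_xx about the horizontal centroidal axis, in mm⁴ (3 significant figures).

Break the section into simple shapes (no overlaps), measuring from the bottom-left corner of the bounding box.
Rectangular body: 95 × 155, A = 14 725 mm², y = 77.5 mm, Ī = 29 480 677 mm⁴.
Semicircular cap: semicircle r = 47.5, A = 3544.1 mm², y = 175.16 mm, Ī = 558 736 mm⁴.
Centroid: ȳ = ΣA·y / ΣA = 96.445 mm.
Transfer each piece to the horizontal centroidal axis using Ī + A·d² with d = y − 96.445:
  rectangular body: d = -18.945 mm → contributes +34 765 919 mm⁴
  semicircular cap: d = 78.714 mm → contributes +22 517 762 mm⁴
Total I = 57 283 681 mm⁴.

I_xx ≈ 5.73 × 10⁷ mm⁴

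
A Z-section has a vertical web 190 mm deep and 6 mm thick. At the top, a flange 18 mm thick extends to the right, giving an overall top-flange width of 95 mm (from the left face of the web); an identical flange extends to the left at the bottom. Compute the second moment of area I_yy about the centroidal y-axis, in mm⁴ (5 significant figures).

I_yy ≈ 9.3474 × 10⁶ mm⁴

Break the section into simple shapes (no overlaps), measuring from the bottom-left corner of the bounding box.
Web: 6 × 190, A = 1 140 mm², x = 92 mm, Ī = 3 420 mm⁴.
Top flange (beyond web): 89 × 18, A = 1 602 mm², x = 139.5 mm, Ī = 1 057 454 mm⁴.
Bottom flange (beyond web): 89 × 18, A = 1 602 mm², x = 44.5 mm, Ī = 1 057 454 mm⁴.
Centroid: x̄ = ΣA·x / ΣA = 92 mm.
Transfer each piece to the centroidal y-axis using Ī + A·d² with d = x − 92:
  web: d = 0 mm → contributes +3 420 mm⁴
  top flange (beyond web): d = 47.5 mm → contributes +4 671 966 mm⁴
  bottom flange (beyond web): d = -47.5 mm → contributes +4 671 966 mm⁴
Total I = 9 347 352 mm⁴.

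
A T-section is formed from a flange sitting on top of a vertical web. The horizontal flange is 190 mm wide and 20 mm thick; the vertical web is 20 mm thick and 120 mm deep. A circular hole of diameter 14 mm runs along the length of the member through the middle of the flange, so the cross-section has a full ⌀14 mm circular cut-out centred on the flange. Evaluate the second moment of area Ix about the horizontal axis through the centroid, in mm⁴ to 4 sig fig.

Ix ≈ 1.010 × 10⁷ mm⁴

Treat the section as a set of non-overlapping primitives; coordinates are from the bounding-box lower-left.
Flange: 190 × 20, A = 3 800 mm², y = 130 mm, Ī = 126 667 mm⁴.
Web: 20 × 120, A = 2 400 mm², y = 60 mm, Ī = 2 880 000 mm⁴.
Hole (subtracted): ⌀14, A = 153.938 mm², y = 130 mm, Ī = 1885.74 mm⁴.
Centroid: ȳ = ΣA·y / ΣA = 102.213 mm.
Transfer each piece to the horizontal axis through the centroid using Ī + A·d² with d = y − 102.213:
  flange: d = 27.7867 mm → contributes +3 060 645 mm⁴
  web: d = -42.2133 mm → contributes +7 156 714 mm⁴
  hole: d = 27.7867 mm → contributes −120 741 mm⁴
Total I = 10 096 618 mm⁴.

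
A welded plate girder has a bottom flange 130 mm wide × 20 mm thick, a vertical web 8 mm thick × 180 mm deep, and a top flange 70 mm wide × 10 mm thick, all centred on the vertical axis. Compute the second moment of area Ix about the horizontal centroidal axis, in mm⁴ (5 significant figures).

Ix ≈ 2.8399 × 10⁷ mm⁴

Treat the section as a set of non-overlapping primitives; coordinates are from the bounding-box lower-left.
Bottom plate: 130 × 20, A = 2 600 mm², y = 10 mm, Ī = 86666.67 mm⁴.
Web plate: 8 × 180, A = 1 440 mm², y = 110 mm, Ī = 3 888 000 mm⁴.
Top plate: 70 × 10, A = 700 mm², y = 205 mm, Ī = 5833.333 mm⁴.
Centroid: ȳ = ΣA·y / ΣA = 69.17722 mm.
Transfer each piece to the horizontal centroidal axis using Ī + A·d² with d = y − 69.17722:
  bottom plate: d = -59.17722 mm → contributes +9 191 718 mm⁴
  web plate: d = 40.82278 mm → contributes +6 287 760 mm⁴
  top plate: d = 135.8228 mm → contributes +12 919 314 mm⁴
Total I = 28 398 791 mm⁴.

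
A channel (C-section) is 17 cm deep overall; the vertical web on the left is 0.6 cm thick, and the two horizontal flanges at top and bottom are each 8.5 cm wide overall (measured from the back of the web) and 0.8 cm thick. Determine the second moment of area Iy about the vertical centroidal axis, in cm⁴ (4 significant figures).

Iy ≈ 168.0 cm⁴

Decompose the section into non-overlapping parts with the origin at the bottom-left of its bounding rectangle.
Web: 0.6 × 17, A = 10.2 cm², x = 0.3 cm, Ī = 0.306 cm⁴.
Top flange (beyond web): 7.9 × 0.8, A = 6.32 cm², x = 4.55 cm, Ī = 32.8693 cm⁴.
Bottom flange (beyond web): 7.9 × 0.8, A = 6.32 cm², x = 4.55 cm, Ī = 32.8693 cm⁴.
Centroid: x̄ = ΣA·x / ΣA = 2.65201 cm.
Transfer each piece to the vertical centroidal axis using Ī + A·d² with d = x − 2.65201:
  web: d = -2.35201 cm → contributes +56.7321 cm⁴
  top flange (beyond web): d = 1.89799 cm → contributes +55.6361 cm⁴
  bottom flange (beyond web): d = 1.89799 cm → contributes +55.6361 cm⁴
Total I = 168.004 cm⁴.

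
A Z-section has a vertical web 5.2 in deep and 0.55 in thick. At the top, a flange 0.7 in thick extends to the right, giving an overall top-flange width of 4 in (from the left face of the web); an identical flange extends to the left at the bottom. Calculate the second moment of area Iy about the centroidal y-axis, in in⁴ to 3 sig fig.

Treat the section as a set of non-overlapping primitives; coordinates are from the bounding-box lower-left.
Web: 0.55 × 5.2, A = 2.86 in², x = 3.725 in, Ī = 0.072096 in⁴.
Top flange (beyond web): 3.45 × 0.7, A = 2.415 in², x = 5.725 in, Ī = 2.3954 in⁴.
Bottom flange (beyond web): 3.45 × 0.7, A = 2.415 in², x = 1.725 in, Ī = 2.3954 in⁴.
Centroid: x̄ = ΣA·x / ΣA = 3.725 in.
Transfer each piece to the centroidal y-axis using Ī + A·d² with d = x − 3.725:
  web: d = 0 in → contributes +0.072096 in⁴
  top flange (beyond web): d = 2 in → contributes +12.055 in⁴
  bottom flange (beyond web): d = -2 in → contributes +12.055 in⁴
Total I = 24.183 in⁴.

Iy ≈ 24.2 in⁴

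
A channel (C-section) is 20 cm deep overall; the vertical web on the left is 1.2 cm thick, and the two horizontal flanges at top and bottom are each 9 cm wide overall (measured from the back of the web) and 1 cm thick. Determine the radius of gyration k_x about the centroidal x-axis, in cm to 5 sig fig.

k_x ≈ 7.4691 cm

Treat the section as a set of non-overlapping primitives; coordinates are from the bounding-box lower-left.
Web: 1.2 × 20, A = 24 cm², y = 10 cm, Ī = 800 cm⁴.
Top flange (beyond web): 7.8 × 1, A = 7.8 cm², y = 19.5 cm, Ī = 0.65 cm⁴.
Bottom flange (beyond web): 7.8 × 1, A = 7.8 cm², y = 0.5 cm, Ī = 0.65 cm⁴.
By symmetry the centroid is at mid-height, ȳ = 10 cm.
Transfer each piece to the centroidal x-axis using Ī + A·d² with d = y − 10:
  web: d = 0 cm → contributes +800 cm⁴
  top flange (beyond web): d = 9.5 cm → contributes +704.6 cm⁴
  bottom flange (beyond web): d = -9.5 cm → contributes +704.6 cm⁴
Total I = 2209.2 cm⁴.
Radius of gyration: k = √(I/A) = √(2209.2 / 39.6) = 7.469128 cm.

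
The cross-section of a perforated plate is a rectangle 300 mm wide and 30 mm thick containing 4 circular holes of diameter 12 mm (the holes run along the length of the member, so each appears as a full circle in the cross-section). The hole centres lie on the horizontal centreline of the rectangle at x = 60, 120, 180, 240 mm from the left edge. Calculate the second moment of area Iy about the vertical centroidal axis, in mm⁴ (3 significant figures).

Split into non-overlapping primitives; take the origin at the lower-left of the bounding box.
Plate: 300 × 30, A = 9 000 mm², x = 150 mm, Ī = 67 500 000 mm⁴.
Hole 1 (subtracted): ⌀12, A = 113.1 mm², x = 60 mm, Ī = 1017.9 mm⁴.
Hole 2 (subtracted): ⌀12, A = 113.1 mm², x = 120 mm, Ī = 1017.9 mm⁴.
Hole 3 (subtracted): ⌀12, A = 113.1 mm², x = 180 mm, Ī = 1017.9 mm⁴.
Hole 4 (subtracted): ⌀12, A = 113.1 mm², x = 240 mm, Ī = 1017.9 mm⁴.
By symmetry the centroid is at mid-width, x̄ = 150 mm.
Transfer each piece to the vertical centroidal axis using Ī + A·d² with d = x − 150:
  plate: d = 0 mm → contributes +67 500 000 mm⁴
  hole 1: d = -90 mm → contributes −917 106 mm⁴
  hole 2: d = -30 mm → contributes −102 805 mm⁴
  hole 3: d = 30 mm → contributes −102 805 mm⁴
  hole 4: d = 90 mm → contributes −917 106 mm⁴
Total I = 65 460 176 mm⁴.

Iy ≈ 6.55 × 10⁷ mm⁴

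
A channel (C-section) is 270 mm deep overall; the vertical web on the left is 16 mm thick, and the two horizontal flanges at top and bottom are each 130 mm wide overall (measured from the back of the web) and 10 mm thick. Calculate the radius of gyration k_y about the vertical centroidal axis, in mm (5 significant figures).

Treat the section as a set of non-overlapping primitives; coordinates are from the bounding-box lower-left.
Web: 16 × 270, A = 4 320 mm², x = 8 mm, Ī = 92 160 mm⁴.
Top flange (beyond web): 114 × 10, A = 1 140 mm², x = 73 mm, Ī = 1 234 620 mm⁴.
Bottom flange (beyond web): 114 × 10, A = 1 140 mm², x = 73 mm, Ī = 1 234 620 mm⁴.
Centroid: x̄ = ΣA·x / ΣA = 30.45455 mm.
Transfer each piece to the vertical centroidal axis using Ī + A·d² with d = x − 30.45455:
  web: d = -22.45455 mm → contributes +2 270 333 mm⁴
  top flange (beyond web): d = 42.54545 mm → contributes +3 298 152 mm⁴
  bottom flange (beyond web): d = 42.54545 mm → contributes +3 298 152 mm⁴
Total I = 8 866 636 mm⁴.
Radius of gyration: k = √(I/A) = √(8 866 636 / 6 600) = 36.65283 mm.

k_y ≈ 36.653 mm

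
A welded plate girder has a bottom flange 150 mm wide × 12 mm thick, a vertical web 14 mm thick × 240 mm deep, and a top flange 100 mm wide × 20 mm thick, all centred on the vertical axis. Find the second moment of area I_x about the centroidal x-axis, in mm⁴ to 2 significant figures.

Split into non-overlapping primitives; take the origin at the lower-left of the bounding box.
Bottom plate: 150 × 12, A = 1 800 mm², y = 6 mm, Ī = 21 600 mm⁴.
Web plate: 14 × 240, A = 3 360 mm², y = 132 mm, Ī = 16 128 000 mm⁴.
Top plate: 100 × 20, A = 2 000 mm², y = 262 mm, Ī = 66 667 mm⁴.
Centroid: ȳ = ΣA·y / ΣA = 136.6 mm.
Transfer each piece to the centroidal x-axis using Ī + A·d² with d = y − 136.6:
  bottom plate: d = -130.6 mm → contributes +30 740 386 mm⁴
  web plate: d = -4.637 mm → contributes +16 200 242 mm⁴
  top plate: d = 125.4 mm → contributes +31 498 495 mm⁴
Total I = 78 439 123 mm⁴.

I_x ≈ 7.8 × 10⁷ mm⁴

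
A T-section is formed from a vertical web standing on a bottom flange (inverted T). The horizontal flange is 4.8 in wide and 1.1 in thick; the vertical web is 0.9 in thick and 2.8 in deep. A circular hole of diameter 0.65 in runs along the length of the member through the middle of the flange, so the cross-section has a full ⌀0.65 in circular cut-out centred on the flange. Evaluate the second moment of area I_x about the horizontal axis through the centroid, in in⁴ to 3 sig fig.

Treat the section as a set of non-overlapping primitives; coordinates are from the bounding-box lower-left.
Flange: 4.8 × 1.1, A = 5.28 in², y = 0.55 in, Ī = 0.5324 in⁴.
Web: 0.9 × 2.8, A = 2.52 in², y = 2.5 in, Ī = 1.6464 in⁴.
Hole (subtracted): ⌀0.65, A = 0.33183 in², y = 0.55 in, Ī = 0.0087624 in⁴.
Centroid: ȳ = ΣA·y / ΣA = 1.208 in.
Transfer each piece to the horizontal axis through the centroid using Ī + A·d² with d = y − 1.208:
  flange: d = -0.65799 in → contributes +2.8184 in⁴
  web: d = 1.292 in → contributes +5.853 in⁴
  hole: d = -0.65799 in → contributes −0.15243 in⁴
Total I = 8.519 in⁴.

I_x ≈ 8.52 in⁴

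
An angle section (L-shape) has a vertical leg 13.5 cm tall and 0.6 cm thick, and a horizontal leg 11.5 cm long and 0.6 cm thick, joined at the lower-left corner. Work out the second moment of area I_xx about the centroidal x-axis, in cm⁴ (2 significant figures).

I_xx ≈ 270 cm⁴

Break the section into simple shapes (no overlaps), measuring from the bottom-left corner of the bounding box.
Vertical leg: 0.6 × 13.5, A = 8.1 cm², y = 6.75 cm, Ī = 123 cm⁴.
Horizontal leg (remainder): 10.9 × 0.6, A = 6.54 cm², y = 0.3 cm, Ī = 0.1962 cm⁴.
Centroid: ȳ = ΣA·y / ΣA = 3.869 cm.
Transfer each piece to the centroidal x-axis using Ī + A·d² with d = y − 3.869:
  vertical leg: d = 2.881 cm → contributes +190.3 cm⁴
  horizontal leg (remainder): d = -3.569 cm → contributes +83.48 cm⁴
Total I = 273.8 cm⁴.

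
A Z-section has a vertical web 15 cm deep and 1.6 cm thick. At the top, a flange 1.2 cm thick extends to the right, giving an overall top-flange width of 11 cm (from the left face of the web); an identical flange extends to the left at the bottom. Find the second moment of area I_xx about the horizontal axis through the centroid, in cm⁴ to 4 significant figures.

I_xx ≈ 1527 cm⁴

Decompose the section into non-overlapping parts with the origin at the bottom-left of its bounding rectangle.
Web: 1.6 × 15, A = 24 cm², y = 7.5 cm, Ī = 450 cm⁴.
Top flange (beyond web): 9.4 × 1.2, A = 11.28 cm², y = 14.4 cm, Ī = 1.3536 cm⁴.
Bottom flange (beyond web): 9.4 × 1.2, A = 11.28 cm², y = 0.6 cm, Ī = 1.3536 cm⁴.
Centroid: ȳ = ΣA·y / ΣA = 7.5 cm.
Transfer each piece to the horizontal axis through the centroid using Ī + A·d² with d = y − 7.5:
  web: d = 0 cm → contributes +450 cm⁴
  top flange (beyond web): d = 6.9 cm → contributes +538.394 cm⁴
  bottom flange (beyond web): d = -6.9 cm → contributes +538.394 cm⁴
Total I = 1526.79 cm⁴.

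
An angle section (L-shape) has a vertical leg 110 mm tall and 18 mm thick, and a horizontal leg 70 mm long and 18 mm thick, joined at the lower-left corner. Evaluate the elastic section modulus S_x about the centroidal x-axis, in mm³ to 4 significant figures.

S_x ≈ 4.826 × 10⁴ mm³

Decompose the section into non-overlapping parts with the origin at the bottom-left of its bounding rectangle.
Vertical leg: 18 × 110, A = 1 980 mm², y = 55 mm, Ī = 1 996 500 mm⁴.
Horizontal leg (remainder): 52 × 18, A = 936 mm², y = 9 mm, Ī = 25 272 mm⁴.
Centroid: ȳ = ΣA·y / ΣA = 40.2346 mm.
Transfer each piece to the centroidal x-axis using Ī + A·d² with d = y − 40.2346:
  vertical leg: d = 14.7654 mm → contributes +2 428 176 mm⁴
  horizontal leg (remainder): d = -31.2346 mm → contributes +938 432 mm⁴
Total I = 3 366 608 mm⁴.
Extreme fibre distance c = 69.7654 mm; S = I/c = 48256.1 mm³.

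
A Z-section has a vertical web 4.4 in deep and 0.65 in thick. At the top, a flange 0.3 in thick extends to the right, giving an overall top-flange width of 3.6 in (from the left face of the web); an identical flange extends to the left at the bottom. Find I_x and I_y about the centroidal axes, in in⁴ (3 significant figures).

I_x ≈ 12.1 in⁴, I_y ≈ 7.12 in⁴

Split into non-overlapping primitives; take the origin at the lower-left of the bounding box.
Web: 0.65 × 4.4, A = 2.86 in², y = 2.2 in, Ī = 4.6141 in⁴.
Top flange (beyond web): 2.95 × 0.3, A = 0.885 in², y = 4.25 in, Ī = 0.0066375 in⁴.
Bottom flange (beyond web): 2.95 × 0.3, A = 0.885 in², y = 0.15 in, Ī = 0.0066375 in⁴.
Centroid: ȳ = ΣA·y / ΣA = 2.2 in.
Transfer each piece to the centroidal x-axis using Ī + A·d² with d = y − 2.2:
  web: d = 0 in → contributes +4.6141 in⁴
  top flange (beyond web): d = 2.05 in → contributes +3.7259 in⁴
  bottom flange (beyond web): d = -2.05 in → contributes +3.7259 in⁴
Total I = 12.066 in⁴.
For the y-axis: x̄ = 3.275 in.
Repeating about the centroidal y-axis gives I_y = 7.1191 in⁴.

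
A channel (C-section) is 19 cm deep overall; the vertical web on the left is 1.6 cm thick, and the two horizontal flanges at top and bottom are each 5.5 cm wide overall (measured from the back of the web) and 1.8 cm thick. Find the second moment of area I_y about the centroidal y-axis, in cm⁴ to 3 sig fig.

I_y ≈ 96.9 cm⁴

Break the section into simple shapes (no overlaps), measuring from the bottom-left corner of the bounding box.
Web: 1.6 × 19, A = 30.4 cm², x = 0.8 cm, Ī = 6.4853 cm⁴.
Top flange (beyond web): 3.9 × 1.8, A = 7.02 cm², x = 3.55 cm, Ī = 8.8979 cm⁴.
Bottom flange (beyond web): 3.9 × 1.8, A = 7.02 cm², x = 3.55 cm, Ī = 8.8979 cm⁴.
Centroid: x̄ = ΣA·x / ΣA = 1.6688 cm.
Transfer each piece to the centroidal y-axis using Ī + A·d² with d = x − 1.6688:
  web: d = -0.86881 cm → contributes +29.432 cm⁴
  top flange (beyond web): d = 1.8812 cm → contributes +33.741 cm⁴
  bottom flange (beyond web): d = 1.8812 cm → contributes +33.741 cm⁴
Total I = 96.914 cm⁴.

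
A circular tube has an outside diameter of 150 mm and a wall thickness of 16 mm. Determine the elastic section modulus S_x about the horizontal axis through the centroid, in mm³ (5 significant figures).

Treat the section as a set of non-overlapping primitives; coordinates are from the bounding-box lower-left.
Outer circle: ⌀150, A = 17671.46 mm², y = 75 mm, Ī = 24 850 489 mm⁴.
Bore (subtracted): ⌀118, A = 10935.88 mm², y = 75 mm, Ī = 9 516 953 mm⁴.
By symmetry the centroid is at mid-height, ȳ = 75 mm.
All pieces are centred on the horizontal axis through the centroid, so I = ΣĪ (holes subtracted) = 15 333 536 mm⁴.
Extreme fibre distance c = 75 mm; S = I/c = 204447.1 mm³.

S_x ≈ 2.0445 × 10⁵ mm³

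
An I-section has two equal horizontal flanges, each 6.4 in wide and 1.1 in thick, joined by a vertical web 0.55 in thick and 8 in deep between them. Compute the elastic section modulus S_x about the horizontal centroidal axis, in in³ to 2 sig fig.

Break the section into simple shapes (no overlaps), measuring from the bottom-left corner of the bounding box.
Bottom flange: 6.4 × 1.1, A = 7.04 in², y = 0.55 in, Ī = 0.7099 in⁴.
Web: 0.55 × 8, A = 4.4 in², y = 5.1 in, Ī = 23.47 in⁴.
Top flange: 6.4 × 1.1, A = 7.04 in², y = 9.65 in, Ī = 0.7099 in⁴.
By symmetry the centroid is at mid-height, ȳ = 5.1 in.
Transfer each piece to the horizontal centroidal axis using Ī + A·d² with d = y − 5.1:
  bottom flange: d = -4.55 in → contributes +146.5 in⁴
  web: d = 0 in → contributes +23.47 in⁴
  top flange: d = 4.55 in → contributes +146.5 in⁴
Total I = 316.4 in⁴.
Extreme fibre distance c = 5.1 in; S = I/c = 62.03 in³.

S_x ≈ 62 in³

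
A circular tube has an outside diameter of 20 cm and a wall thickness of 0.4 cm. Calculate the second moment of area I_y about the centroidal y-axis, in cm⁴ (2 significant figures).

Treat the section as a set of non-overlapping primitives; coordinates are from the bounding-box lower-left.
Outer circle: ⌀20, A = 314.2 cm², x = 10 cm, Ī = 7 854 cm⁴.
Bore (subtracted): ⌀19.2, A = 289.5 cm², x = 10 cm, Ī = 6 671 cm⁴.
By symmetry the centroid is at mid-width, x̄ = 10 cm.
All pieces are centred on the centroidal y-axis, so I = ΣĪ (holes subtracted) = 1 183 cm⁴.

I_y ≈ 1200 cm⁴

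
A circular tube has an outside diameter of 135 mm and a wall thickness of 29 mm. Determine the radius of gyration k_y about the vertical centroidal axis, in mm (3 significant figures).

Treat the section as a set of non-overlapping primitives; coordinates are from the bounding-box lower-left.
Outer circle: ⌀135, A = 14 314 mm², x = 67.5 mm, Ī = 16 304 406 mm⁴.
Bore (subtracted): ⌀77, A = 4656.6 mm², x = 67.5 mm, Ī = 1 725 571 mm⁴.
By symmetry the centroid is at mid-width, x̄ = 67.5 mm.
All pieces are centred on the vertical centroidal axis, so I = ΣĪ (holes subtracted) = 14 578 835 mm⁴.
Radius of gyration: k = √(I/A) = √(14 578 835 / 9657.3) = 38.854 mm.

k_y ≈ 38.9 mm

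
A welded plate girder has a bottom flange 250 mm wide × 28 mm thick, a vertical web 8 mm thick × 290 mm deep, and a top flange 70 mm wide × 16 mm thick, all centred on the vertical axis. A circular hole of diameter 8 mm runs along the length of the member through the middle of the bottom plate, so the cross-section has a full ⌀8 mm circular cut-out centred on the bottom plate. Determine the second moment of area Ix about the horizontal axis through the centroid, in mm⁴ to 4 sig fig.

Ix ≈ 1.348 × 10⁸ mm⁴

Decompose the section into non-overlapping parts with the origin at the bottom-left of its bounding rectangle.
Bottom plate: 250 × 28, A = 7 000 mm², y = 14 mm, Ī = 457 333 mm⁴.
Web plate: 8 × 290, A = 2 320 mm², y = 173 mm, Ī = 16 259 333 mm⁴.
Top plate: 70 × 16, A = 1 120 mm², y = 326 mm, Ī = 23893.3 mm⁴.
Hole (subtracted): ⌀8, A = 50.2655 mm², y = 14 mm, Ī = 201.062 mm⁴.
Centroid: ȳ = ΣA·y / ΣA = 83.1375 mm.
Transfer each piece to the horizontal axis through the centroid using Ī + A·d² with d = y − 83.1375:
  bottom plate: d = -69.1375 mm → contributes +33 917 266 mm⁴
  web plate: d = 89.8625 mm → contributes +34 993 968 mm⁴
  top plate: d = 242.863 mm → contributes +66 083 965 mm⁴
  hole: d = -69.1375 mm → contributes −240 470 mm⁴
Total I = 134 754 729 mm⁴.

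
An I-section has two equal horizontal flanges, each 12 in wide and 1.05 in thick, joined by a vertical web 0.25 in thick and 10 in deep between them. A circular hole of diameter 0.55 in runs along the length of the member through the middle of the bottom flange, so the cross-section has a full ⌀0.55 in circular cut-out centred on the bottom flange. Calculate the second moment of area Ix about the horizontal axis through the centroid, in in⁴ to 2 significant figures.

Break the section into simple shapes (no overlaps), measuring from the bottom-left corner of the bounding box.
Bottom flange: 12 × 1.05, A = 12.6 in², y = 0.525 in, Ī = 1.158 in⁴.
Web: 0.25 × 10, A = 2.5 in², y = 6.05 in, Ī = 20.83 in⁴.
Top flange: 12 × 1.05, A = 12.6 in², y = 11.58 in, Ī = 1.158 in⁴.
Hole (subtracted): ⌀0.55, A = 0.2376 in², y = 0.525 in, Ī = 0.004492 in⁴.
Centroid: ȳ = ΣA·y / ΣA = 6.098 in.
Transfer each piece to the horizontal axis through the centroid using Ī + A·d² with d = y − 6.098:
  bottom flange: d = -5.573 in → contributes +392.5 in⁴
  web: d = -0.0478 in → contributes +20.84 in⁴
  top flange: d = 5.477 in → contributes +379.2 in⁴
  hole: d = -5.573 in → contributes −7.383 in⁴
Total I = 785.1 in⁴.

Ix ≈ 790 in⁴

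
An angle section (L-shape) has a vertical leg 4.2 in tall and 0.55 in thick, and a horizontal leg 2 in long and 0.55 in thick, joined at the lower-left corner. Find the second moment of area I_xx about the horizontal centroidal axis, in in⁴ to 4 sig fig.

Treat the section as a set of non-overlapping primitives; coordinates are from the bounding-box lower-left.
Vertical leg: 0.55 × 4.2, A = 2.31 in², y = 2.1 in, Ī = 3.3957 in⁴.
Horizontal leg (remainder): 1.45 × 0.55, A = 0.7975 in², y = 0.275 in, Ī = 0.0201036 in⁴.
Centroid: ȳ = ΣA·y / ΣA = 1.63164 in.
Transfer each piece to the horizontal centroidal axis using Ī + A·d² with d = y − 1.63164:
  vertical leg: d = 0.468363 in → contributes +3.90243 in⁴
  horizontal leg (remainder): d = -1.35664 in → contributes +1.48787 in⁴
Total I = 5.3903 in⁴.

I_xx ≈ 5.390 in⁴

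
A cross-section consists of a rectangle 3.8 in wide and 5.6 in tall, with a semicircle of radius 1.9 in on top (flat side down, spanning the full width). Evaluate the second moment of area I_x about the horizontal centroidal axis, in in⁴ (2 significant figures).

Break the section into simple shapes (no overlaps), measuring from the bottom-left corner of the bounding box.
Rectangular body: 3.8 × 5.6, A = 21.28 in², y = 2.8 in, Ī = 55.61 in⁴.
Semicircular cap: semicircle r = 1.9, A = 5.671 in², y = 6.406 in, Ī = 1.43 in⁴.
Centroid: ȳ = ΣA·y / ΣA = 3.559 in.
Transfer each piece to the horizontal centroidal axis using Ī + A·d² with d = y − 3.559:
  rectangular body: d = -0.7588 in → contributes +67.86 in⁴
  semicircular cap: d = 2.848 in → contributes +47.41 in⁴
Total I = 115.3 in⁴.

I_x ≈ 120 in⁴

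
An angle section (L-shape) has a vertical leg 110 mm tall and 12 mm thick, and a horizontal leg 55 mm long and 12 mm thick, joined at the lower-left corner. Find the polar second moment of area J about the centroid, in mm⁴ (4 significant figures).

Treat the section as a set of non-overlapping primitives; coordinates are from the bounding-box lower-left.
Vertical leg: 12 × 110, A = 1 320 mm², y = 55 mm, Ī = 1 331 000 mm⁴.
Horizontal leg (remainder): 43 × 12, A = 516 mm², y = 6 mm, Ī = 6 192 mm⁴.
Centroid: ȳ = ΣA·y / ΣA = 41.2288 mm.
Transfer each piece to the centroidal x-axis using Ī + A·d² with d = y − 41.2288:
  vertical leg: d = 13.7712 mm → contributes +1 581 334 mm⁴
  horizontal leg (remainder): d = -35.2288 mm → contributes +646 582 mm⁴
Total I = 2 227 916 mm⁴.
For the y-axis: x̄ = 13.7288 mm.
Repeating about the centroidal y-axis gives I_y = 375 901 mm⁴.
Polar second moment: J = I_x + I_y = 2 603 817 mm⁴.

J ≈ 2.604 × 10⁶ mm⁴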